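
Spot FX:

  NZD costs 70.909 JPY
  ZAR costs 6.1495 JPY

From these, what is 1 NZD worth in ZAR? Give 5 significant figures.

NZD/ZAR = 11.531

1 NZD × 70.909 = 70.909 JPY
70.909 JPY ÷ 6.1495 = 11.5309 ZAR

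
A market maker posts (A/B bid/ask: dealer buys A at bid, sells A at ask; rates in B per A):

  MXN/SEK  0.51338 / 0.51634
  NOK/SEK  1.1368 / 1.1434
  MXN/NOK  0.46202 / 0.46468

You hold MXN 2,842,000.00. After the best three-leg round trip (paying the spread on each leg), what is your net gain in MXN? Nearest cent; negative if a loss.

Best loop MXN → NOK → SEK → MXN:
MXN 2,842,000.00 × 0.46202 (sell MXN at bid) = NOK 1,313,060.84
NOK 1,313,060.84 × 1.1368 (sell NOK at bid) = SEK 1,492,687.56
SEK 1,492,687.56 ÷ 0.51634 (buy MXN at ask) = MXN 2,890,900.50

Net profit: MXN 48,900.50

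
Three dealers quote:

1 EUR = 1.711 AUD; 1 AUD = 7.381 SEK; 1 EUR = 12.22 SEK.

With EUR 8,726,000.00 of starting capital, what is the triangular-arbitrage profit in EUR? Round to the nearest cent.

Profitable loop is EUR → AUD → SEK → EUR:
EUR 8,726,000.00 × 1.711 = AUD 14,930,186.00
AUD 14,930,186.00 × 7.381 = SEK 110,199,702.87
SEK 110,199,702.87 ÷ 12.22 = EUR 9,017,978.96
Profit = EUR 9,017,978.96 − EUR 8,726,000.00

Profit: EUR 291,978.96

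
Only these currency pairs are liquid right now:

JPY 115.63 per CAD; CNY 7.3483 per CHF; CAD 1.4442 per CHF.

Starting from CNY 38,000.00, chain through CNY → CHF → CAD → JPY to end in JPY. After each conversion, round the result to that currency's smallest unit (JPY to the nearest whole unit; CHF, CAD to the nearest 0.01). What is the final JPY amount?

CNY 38,000.00 ÷ 7.3483 = CHF 5,171.26
CHF 5,171.26 × 1.4442 = CAD 7,468.33
CAD 7,468.33 × 115.63 = JPY 863,563

JPY 863,563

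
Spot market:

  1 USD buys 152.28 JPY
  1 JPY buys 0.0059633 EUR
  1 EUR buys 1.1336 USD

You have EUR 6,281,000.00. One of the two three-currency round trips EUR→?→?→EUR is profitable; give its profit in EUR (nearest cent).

Profitable loop is EUR → USD → JPY → EUR:
EUR 6,281,000.00 × 1.1336 = USD 7,120,141.60
USD 7,120,141.60 × 152.28 = JPY 1,084,255,163
JPY 1,084,255,163 × 0.0059633 = EUR 6,465,738.81
Profit = EUR 6,465,738.81 − EUR 6,281,000.00

Profit: EUR 184,738.81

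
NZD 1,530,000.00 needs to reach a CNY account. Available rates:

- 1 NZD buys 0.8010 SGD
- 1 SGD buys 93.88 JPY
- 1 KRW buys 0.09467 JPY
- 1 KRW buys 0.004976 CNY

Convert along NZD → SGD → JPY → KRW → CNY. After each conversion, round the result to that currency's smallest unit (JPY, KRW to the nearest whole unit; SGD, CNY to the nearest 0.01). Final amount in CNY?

NZD 1,530,000.00 × 0.8010 = SGD 1,225,530.00
SGD 1,225,530.00 × 93.88 = JPY 115,052,756
JPY 115,052,756 ÷ 0.09467 = KRW 1,215,303,222
KRW 1,215,303,222 × 0.004976 = CNY 6,047,348.83

CNY 6,047,348.83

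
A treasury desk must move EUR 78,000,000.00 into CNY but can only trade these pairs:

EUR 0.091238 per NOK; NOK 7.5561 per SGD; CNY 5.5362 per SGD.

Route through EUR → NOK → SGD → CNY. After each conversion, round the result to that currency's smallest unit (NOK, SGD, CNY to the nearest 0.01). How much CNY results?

EUR 78,000,000.00 ÷ 0.091238 = NOK 854,906,946.67
NOK 854,906,946.67 ÷ 7.5561 = SGD 113,141,296.00
SGD 113,141,296.00 × 5.5362 = CNY 626,372,842.92

CNY 626,372,842.92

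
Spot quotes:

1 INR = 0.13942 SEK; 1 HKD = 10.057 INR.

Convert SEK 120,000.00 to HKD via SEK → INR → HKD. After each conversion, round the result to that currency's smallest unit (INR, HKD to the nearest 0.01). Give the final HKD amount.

SEK 120,000.00 ÷ 0.13942 = INR 860,708.65
INR 860,708.65 ÷ 10.057 = HKD 85,583.04

HKD 85,583.04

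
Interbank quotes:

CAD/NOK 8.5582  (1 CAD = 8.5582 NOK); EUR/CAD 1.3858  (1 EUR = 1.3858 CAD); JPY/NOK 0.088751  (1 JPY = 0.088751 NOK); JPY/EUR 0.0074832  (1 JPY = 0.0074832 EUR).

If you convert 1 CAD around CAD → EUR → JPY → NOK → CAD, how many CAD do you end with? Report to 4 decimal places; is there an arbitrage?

1.0000 (no arbitrage)

Around CAD → EUR → JPY → NOK → CAD: 1 ÷ 1.3858 ÷ 0.0074832 × 0.088751 ÷ 8.5582 = 1.000007
Product ≈ 1 (deviation 0.001%, within rounding noise).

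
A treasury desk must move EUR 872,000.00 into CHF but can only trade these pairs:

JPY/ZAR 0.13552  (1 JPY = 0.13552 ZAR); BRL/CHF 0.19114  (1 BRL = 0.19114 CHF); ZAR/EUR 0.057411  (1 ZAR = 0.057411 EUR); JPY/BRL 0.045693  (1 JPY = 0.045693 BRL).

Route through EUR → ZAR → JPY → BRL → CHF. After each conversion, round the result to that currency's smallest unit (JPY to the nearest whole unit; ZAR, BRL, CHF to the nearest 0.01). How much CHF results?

EUR 872,000.00 ÷ 0.057411 = ZAR 15,188,726.90
ZAR 15,188,726.90 ÷ 0.13552 = JPY 112,077,383
JPY 112,077,383 × 0.045693 = BRL 5,121,151.86
BRL 5,121,151.86 × 0.19114 = CHF 978,856.97

CHF 978,856.97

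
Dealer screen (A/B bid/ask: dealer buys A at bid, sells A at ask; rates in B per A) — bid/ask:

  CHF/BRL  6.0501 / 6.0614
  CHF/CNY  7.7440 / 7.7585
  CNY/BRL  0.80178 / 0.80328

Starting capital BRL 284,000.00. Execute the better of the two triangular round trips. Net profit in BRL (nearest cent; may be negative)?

Net profit: BRL 6,914.90

Best loop BRL → CHF → CNY → BRL:
BRL 284,000.00 ÷ 6.0614 (buy CHF at ask) = CHF 46,853.86
CHF 46,853.86 × 7.7440 (sell CHF at bid) = CNY 362,836.31
CNY 362,836.31 × 0.80178 (sell CNY at bid) = BRL 290,914.90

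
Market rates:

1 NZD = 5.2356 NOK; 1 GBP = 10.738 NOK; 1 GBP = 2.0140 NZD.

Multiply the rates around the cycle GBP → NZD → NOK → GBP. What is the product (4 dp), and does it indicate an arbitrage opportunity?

Around GBP → NZD → NOK → GBP: 1 × 2.0140 × 5.2356 ÷ 10.738 = 0.981980
Product < 1; profitable direction is GBP → NOK → NZD → GBP.

0.9820 (arbitrage exists)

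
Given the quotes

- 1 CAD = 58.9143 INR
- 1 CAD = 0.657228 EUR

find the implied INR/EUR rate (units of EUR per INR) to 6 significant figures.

INR/EUR = 0.0111557

1 INR ÷ 58.9143 = 0.0169738 CAD
0.0169738 CAD × 0.657228 = 0.0111557 EUR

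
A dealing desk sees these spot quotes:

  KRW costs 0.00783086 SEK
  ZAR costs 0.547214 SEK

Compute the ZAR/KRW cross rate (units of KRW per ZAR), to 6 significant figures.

ZAR/KRW = 69.8792

1 ZAR × 0.547214 = 0.547214 SEK
0.547214 SEK ÷ 0.00783086 = 69.8792 KRW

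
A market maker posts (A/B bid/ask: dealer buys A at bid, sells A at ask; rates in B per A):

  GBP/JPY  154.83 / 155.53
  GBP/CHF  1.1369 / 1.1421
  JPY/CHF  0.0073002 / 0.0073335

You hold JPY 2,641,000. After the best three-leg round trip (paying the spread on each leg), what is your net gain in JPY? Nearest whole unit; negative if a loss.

Net result: JPY -8,519 (no profitable arbitrage after spreads)

Best loop JPY → GBP → CHF → JPY:
JPY 2,641,000 ÷ 155.53 (buy GBP at ask) = GBP 16,980.65
GBP 16,980.65 × 1.1369 (sell GBP at bid) = CHF 19,305.30
CHF 19,305.30 ÷ 0.0073335 (buy JPY at ask) = JPY 2,632,481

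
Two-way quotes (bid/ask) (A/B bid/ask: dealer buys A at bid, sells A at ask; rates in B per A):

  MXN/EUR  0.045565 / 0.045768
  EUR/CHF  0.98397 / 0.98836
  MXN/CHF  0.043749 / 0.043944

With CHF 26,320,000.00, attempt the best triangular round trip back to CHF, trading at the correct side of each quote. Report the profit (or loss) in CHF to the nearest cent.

Net profit: CHF 533,415.46

Best loop CHF → MXN → EUR → CHF:
CHF 26,320,000.00 ÷ 0.043944 (buy MXN at ask) = MXN 598,944,110.69
MXN 598,944,110.69 × 0.045565 (sell MXN at bid) = EUR 27,290,888.40
EUR 27,290,888.40 × 0.98397 (sell EUR at bid) = CHF 26,853,415.46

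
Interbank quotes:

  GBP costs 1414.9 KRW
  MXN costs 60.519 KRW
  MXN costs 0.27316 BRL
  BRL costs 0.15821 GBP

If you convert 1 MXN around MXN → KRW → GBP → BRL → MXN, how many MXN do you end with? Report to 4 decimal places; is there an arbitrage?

Around MXN → KRW → GBP → BRL → MXN: 1 × 60.519 ÷ 1414.9 ÷ 0.15821 ÷ 0.27316 = 0.989726
Product < 1; profitable direction is MXN → BRL → GBP → KRW → MXN.

0.9897 (arbitrage exists)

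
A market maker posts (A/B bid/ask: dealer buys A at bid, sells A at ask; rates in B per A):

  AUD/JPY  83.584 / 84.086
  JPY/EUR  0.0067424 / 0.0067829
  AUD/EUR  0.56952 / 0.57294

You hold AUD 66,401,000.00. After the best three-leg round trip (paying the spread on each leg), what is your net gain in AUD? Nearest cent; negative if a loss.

Net result: AUD -96,272.88 (no profitable arbitrage after spreads)

Best loop AUD → EUR → JPY → AUD:
AUD 66,401,000.00 × 0.56952 (sell AUD at bid) = EUR 37,816,697.52
EUR 37,816,697.52 ÷ 0.0067829 (buy JPY at ask) = JPY 5,575,299,285
JPY 5,575,299,285 ÷ 84.086 (buy AUD at ask) = AUD 66,304,727.12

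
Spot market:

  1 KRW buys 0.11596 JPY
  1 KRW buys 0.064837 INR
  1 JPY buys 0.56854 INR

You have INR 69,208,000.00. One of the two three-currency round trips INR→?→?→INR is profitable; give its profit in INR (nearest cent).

Profit: INR 1,164,441.55

Profitable loop is INR → KRW → JPY → INR:
INR 69,208,000.00 ÷ 0.064837 = KRW 1,067,415,210
KRW 1,067,415,210 × 0.11596 = JPY 123,777,468
JPY 123,777,468 × 0.56854 = INR 70,372,441.55
Profit = INR 70,372,441.55 − INR 69,208,000.00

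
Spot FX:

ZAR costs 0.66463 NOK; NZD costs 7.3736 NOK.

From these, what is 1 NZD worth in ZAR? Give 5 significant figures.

1 NZD × 7.3736 = 7.3736 NOK
7.3736 NOK ÷ 0.66463 = 11.0943 ZAR

NZD/ZAR = 11.094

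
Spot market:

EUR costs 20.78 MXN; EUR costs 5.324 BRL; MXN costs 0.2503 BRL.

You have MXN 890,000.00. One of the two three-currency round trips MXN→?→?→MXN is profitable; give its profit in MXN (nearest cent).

Profit: MXN 21,006.89

Profitable loop is MXN → EUR → BRL → MXN:
MXN 890,000.00 ÷ 20.78 = EUR 42,829.64
EUR 42,829.64 × 5.324 = BRL 228,025.02
BRL 228,025.02 ÷ 0.2503 = MXN 911,006.89
Profit = MXN 911,006.89 − MXN 890,000.00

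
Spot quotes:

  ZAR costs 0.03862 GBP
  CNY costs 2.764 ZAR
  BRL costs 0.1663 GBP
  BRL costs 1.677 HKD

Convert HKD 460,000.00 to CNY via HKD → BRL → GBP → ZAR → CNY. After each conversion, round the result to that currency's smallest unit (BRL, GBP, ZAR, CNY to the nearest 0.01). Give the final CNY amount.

HKD 460,000.00 ÷ 1.677 = BRL 274,299.34
BRL 274,299.34 × 0.1663 = GBP 45,615.98
GBP 45,615.98 ÷ 0.03862 = ZAR 1,181,149.15
ZAR 1,181,149.15 ÷ 2.764 = CNY 427,333.27

CNY 427,333.27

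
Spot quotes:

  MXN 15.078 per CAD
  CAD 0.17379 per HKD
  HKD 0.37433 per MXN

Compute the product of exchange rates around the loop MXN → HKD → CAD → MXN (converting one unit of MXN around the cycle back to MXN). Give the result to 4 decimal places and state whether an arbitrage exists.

Around MXN → HKD → CAD → MXN: 1 × 0.37433 × 0.17379 × 15.078 = 0.980896
Product < 1; profitable direction is MXN → CAD → HKD → MXN.

0.9809 (arbitrage exists)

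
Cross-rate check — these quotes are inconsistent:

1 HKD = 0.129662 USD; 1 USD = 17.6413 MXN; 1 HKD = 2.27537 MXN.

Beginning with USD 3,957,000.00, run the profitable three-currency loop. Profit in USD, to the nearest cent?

Profitable loop is USD → MXN → HKD → USD:
USD 3,957,000.00 × 17.6413 = MXN 69,806,624.10
MXN 69,806,624.10 ÷ 2.27537 = HKD 30,679,240.78
HKD 30,679,240.78 × 0.129662 = USD 3,977,931.72
Profit = USD 3,977,931.72 − USD 3,957,000.00

Profit: USD 20,931.72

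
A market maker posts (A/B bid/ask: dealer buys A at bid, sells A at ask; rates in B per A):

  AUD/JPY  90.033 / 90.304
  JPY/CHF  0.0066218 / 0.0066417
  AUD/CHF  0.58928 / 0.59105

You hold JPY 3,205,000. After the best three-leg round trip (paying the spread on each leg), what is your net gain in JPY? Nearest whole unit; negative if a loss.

Best loop JPY → CHF → AUD → JPY:
JPY 3,205,000 × 0.0066218 (sell JPY at bid) = CHF 21,222.87
CHF 21,222.87 ÷ 0.59105 (buy AUD at ask) = AUD 35,907.06
AUD 35,907.06 × 90.033 (sell AUD at bid) = JPY 3,232,821

Net profit: JPY 27,821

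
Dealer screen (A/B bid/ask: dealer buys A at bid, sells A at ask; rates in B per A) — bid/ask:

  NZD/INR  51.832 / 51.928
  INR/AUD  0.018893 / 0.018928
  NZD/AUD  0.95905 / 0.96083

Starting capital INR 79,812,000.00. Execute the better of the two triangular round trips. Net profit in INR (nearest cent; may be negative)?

Best loop INR → AUD → NZD → INR:
INR 79,812,000.00 × 0.018893 (sell INR at bid) = AUD 1,507,888.12
AUD 1,507,888.12 ÷ 0.96083 (buy NZD at ask) = NZD 1,569,359.95
NZD 1,569,359.95 × 51.832 (sell NZD at bid) = INR 81,343,064.67

Net profit: INR 1,531,064.67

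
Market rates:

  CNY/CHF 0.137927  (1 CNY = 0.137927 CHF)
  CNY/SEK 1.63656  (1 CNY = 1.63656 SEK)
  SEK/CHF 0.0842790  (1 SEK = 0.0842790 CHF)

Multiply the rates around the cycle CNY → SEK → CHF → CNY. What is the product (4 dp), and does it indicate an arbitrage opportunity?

1.0000 (no arbitrage)

Around CNY → SEK → CHF → CNY: 1 × 1.63656 × 0.0842790 ÷ 0.137927 = 1.000005
Product ≈ 1 (deviation 0.000%, within rounding noise).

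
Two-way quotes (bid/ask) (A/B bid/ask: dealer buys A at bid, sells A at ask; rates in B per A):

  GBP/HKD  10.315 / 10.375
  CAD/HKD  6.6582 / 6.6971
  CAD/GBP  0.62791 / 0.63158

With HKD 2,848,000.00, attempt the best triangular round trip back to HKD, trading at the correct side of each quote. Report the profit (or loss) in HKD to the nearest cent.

Net profit: HKD 45,878.86

Best loop HKD → GBP → CAD → HKD:
HKD 2,848,000.00 ÷ 10.375 (buy GBP at ask) = GBP 274,506.02
GBP 274,506.02 ÷ 0.63158 (buy CAD at ask) = CAD 434,633.81
CAD 434,633.81 × 6.6582 (sell CAD at bid) = HKD 2,893,878.86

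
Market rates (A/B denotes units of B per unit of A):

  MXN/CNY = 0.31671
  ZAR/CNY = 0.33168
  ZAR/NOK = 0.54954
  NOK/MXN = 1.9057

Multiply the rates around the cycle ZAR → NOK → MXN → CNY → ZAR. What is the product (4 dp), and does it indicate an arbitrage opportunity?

Around ZAR → NOK → MXN → CNY → ZAR: 1 × 0.54954 × 1.9057 × 0.31671 ÷ 0.33168 = 0.999992
Product ≈ 1 (deviation 0.001%, within rounding noise).

1.0000 (no arbitrage)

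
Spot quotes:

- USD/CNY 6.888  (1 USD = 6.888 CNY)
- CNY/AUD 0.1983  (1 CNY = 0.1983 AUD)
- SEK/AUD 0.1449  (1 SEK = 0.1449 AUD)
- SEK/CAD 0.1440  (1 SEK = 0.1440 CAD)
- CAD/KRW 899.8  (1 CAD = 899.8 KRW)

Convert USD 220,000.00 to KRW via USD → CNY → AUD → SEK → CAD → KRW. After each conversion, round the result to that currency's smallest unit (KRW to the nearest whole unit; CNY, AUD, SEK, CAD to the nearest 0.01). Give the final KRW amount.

KRW 268,706,788

USD 220,000.00 × 6.888 = CNY 1,515,360.00
CNY 1,515,360.00 × 0.1983 = AUD 300,495.89
AUD 300,495.89 ÷ 0.1449 = SEK 2,073,815.67
SEK 2,073,815.67 × 0.1440 = CAD 298,629.46
CAD 298,629.46 × 899.8 = KRW 268,706,788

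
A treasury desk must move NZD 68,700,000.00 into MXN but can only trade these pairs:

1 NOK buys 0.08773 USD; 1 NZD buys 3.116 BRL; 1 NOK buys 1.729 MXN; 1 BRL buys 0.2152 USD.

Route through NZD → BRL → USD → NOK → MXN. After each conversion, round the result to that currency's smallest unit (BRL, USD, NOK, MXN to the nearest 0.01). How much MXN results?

MXN 907,911,081.64

NZD 68,700,000.00 × 3.116 = BRL 214,069,200.00
BRL 214,069,200.00 × 0.2152 = USD 46,067,691.84
USD 46,067,691.84 ÷ 0.08773 = NOK 525,107,623.85
NOK 525,107,623.85 × 1.729 = MXN 907,911,081.64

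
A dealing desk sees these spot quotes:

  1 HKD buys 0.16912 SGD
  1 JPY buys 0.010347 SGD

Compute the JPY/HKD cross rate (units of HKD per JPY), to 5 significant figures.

1 JPY × 0.010347 = 0.010347 SGD
0.010347 SGD ÷ 0.16912 = 0.0611814 HKD

JPY/HKD = 0.061181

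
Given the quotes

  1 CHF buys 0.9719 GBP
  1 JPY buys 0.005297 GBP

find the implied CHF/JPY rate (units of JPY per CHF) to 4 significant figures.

CHF/JPY = 183.5

1 CHF × 0.9719 = 0.9719 GBP
0.9719 GBP ÷ 0.005297 = 183.481 JPY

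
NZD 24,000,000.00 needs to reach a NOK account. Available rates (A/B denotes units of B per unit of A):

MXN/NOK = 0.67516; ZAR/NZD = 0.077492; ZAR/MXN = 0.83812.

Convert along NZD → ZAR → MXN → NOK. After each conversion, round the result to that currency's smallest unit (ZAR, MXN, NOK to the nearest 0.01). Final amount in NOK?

NOK 175,253,734.33

NZD 24,000,000.00 ÷ 0.077492 = ZAR 309,709,389.36
ZAR 309,709,389.36 × 0.83812 = MXN 259,573,633.41
MXN 259,573,633.41 × 0.67516 = NOK 175,253,734.33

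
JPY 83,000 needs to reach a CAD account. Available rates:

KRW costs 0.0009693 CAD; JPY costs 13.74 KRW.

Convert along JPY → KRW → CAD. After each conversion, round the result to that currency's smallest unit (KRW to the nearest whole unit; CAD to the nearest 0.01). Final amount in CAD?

JPY 83,000 × 13.74 = KRW 1,140,420
KRW 1,140,420 × 0.0009693 = CAD 1,105.41

CAD 1,105.41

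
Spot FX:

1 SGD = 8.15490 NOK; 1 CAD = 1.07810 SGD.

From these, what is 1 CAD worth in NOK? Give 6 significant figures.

CAD/NOK = 8.79180

1 CAD × 1.07810 = 1.0781 SGD
1.0781 SGD × 8.15490 = 8.7918 NOK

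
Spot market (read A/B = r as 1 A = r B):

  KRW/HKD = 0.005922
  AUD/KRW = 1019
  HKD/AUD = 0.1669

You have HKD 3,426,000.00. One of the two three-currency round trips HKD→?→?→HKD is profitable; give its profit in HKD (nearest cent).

Profit: HKD 24,533.77

Profitable loop is HKD → AUD → KRW → HKD:
HKD 3,426,000.00 × 0.1669 = AUD 571,799.40
AUD 571,799.40 × 1019 = KRW 582,663,589
KRW 582,663,589 × 0.005922 = HKD 3,450,533.77
Profit = HKD 3,450,533.77 − HKD 3,426,000.00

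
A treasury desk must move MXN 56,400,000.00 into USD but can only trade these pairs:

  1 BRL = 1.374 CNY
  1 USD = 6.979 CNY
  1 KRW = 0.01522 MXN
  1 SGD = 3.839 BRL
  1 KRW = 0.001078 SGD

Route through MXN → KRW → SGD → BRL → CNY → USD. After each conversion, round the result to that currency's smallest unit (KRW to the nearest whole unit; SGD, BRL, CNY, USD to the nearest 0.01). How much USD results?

USD 3,019,220.69

MXN 56,400,000.00 ÷ 0.01522 = KRW 3,705,650,460
KRW 3,705,650,460 × 0.001078 = SGD 3,994,691.20
SGD 3,994,691.20 × 3.839 = BRL 15,335,619.52
BRL 15,335,619.52 × 1.374 = CNY 21,071,141.22
CNY 21,071,141.22 ÷ 6.979 = USD 3,019,220.69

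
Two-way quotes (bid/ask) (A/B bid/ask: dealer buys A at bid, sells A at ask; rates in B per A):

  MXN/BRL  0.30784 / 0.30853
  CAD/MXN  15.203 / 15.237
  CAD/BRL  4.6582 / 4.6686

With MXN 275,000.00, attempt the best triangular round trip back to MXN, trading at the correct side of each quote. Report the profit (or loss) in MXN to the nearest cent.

Net profit: MXN 676.90

Best loop MXN → BRL → CAD → MXN:
MXN 275,000.00 × 0.30784 (sell MXN at bid) = BRL 84,656.00
BRL 84,656.00 ÷ 4.6686 (buy CAD at ask) = CAD 18,133.06
CAD 18,133.06 × 15.203 (sell CAD at bid) = MXN 275,676.90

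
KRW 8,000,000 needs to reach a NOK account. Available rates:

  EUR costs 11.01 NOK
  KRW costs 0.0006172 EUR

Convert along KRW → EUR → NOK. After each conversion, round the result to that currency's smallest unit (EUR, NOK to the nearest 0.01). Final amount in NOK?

NOK 54,362.98

KRW 8,000,000 × 0.0006172 = EUR 4,937.60
EUR 4,937.60 × 11.01 = NOK 54,362.98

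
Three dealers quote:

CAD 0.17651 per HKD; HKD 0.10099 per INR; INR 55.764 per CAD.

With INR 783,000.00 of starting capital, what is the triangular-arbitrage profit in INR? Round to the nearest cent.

Profitable loop is INR → CAD → HKD → INR:
INR 783,000.00 ÷ 55.764 = CAD 14,041.32
CAD 14,041.32 ÷ 0.17651 = HKD 79,549.70
HKD 79,549.70 ÷ 0.10099 = INR 787,698.75
Profit = INR 787,698.75 − INR 783,000.00

Profit: INR 4,698.75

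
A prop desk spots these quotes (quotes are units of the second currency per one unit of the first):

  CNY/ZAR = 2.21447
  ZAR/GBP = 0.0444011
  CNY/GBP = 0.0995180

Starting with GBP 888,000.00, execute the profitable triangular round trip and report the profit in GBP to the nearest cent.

Profitable loop is GBP → ZAR → CNY → GBP:
GBP 888,000.00 ÷ 0.0444011 = ZAR 19,999,504.52
ZAR 19,999,504.52 ÷ 2.21447 = CNY 9,031,282.66
CNY 9,031,282.66 × 0.0995180 = GBP 898,775.19
Profit = GBP 898,775.19 − GBP 888,000.00

Profit: GBP 10,775.19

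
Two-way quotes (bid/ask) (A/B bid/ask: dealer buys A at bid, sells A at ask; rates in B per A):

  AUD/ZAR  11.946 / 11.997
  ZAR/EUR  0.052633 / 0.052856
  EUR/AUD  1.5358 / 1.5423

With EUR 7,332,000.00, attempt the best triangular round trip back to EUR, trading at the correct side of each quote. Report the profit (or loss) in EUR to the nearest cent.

Best loop EUR → ZAR → AUD → EUR:
EUR 7,332,000.00 ÷ 0.052856 (buy ZAR at ask) = ZAR 138,716,512.79
ZAR 138,716,512.79 ÷ 11.997 (buy AUD at ask) = AUD 11,562,600.05
AUD 11,562,600.05 ÷ 1.5423 (buy EUR at ask) = EUR 7,496,985.05

Net profit: EUR 164,985.05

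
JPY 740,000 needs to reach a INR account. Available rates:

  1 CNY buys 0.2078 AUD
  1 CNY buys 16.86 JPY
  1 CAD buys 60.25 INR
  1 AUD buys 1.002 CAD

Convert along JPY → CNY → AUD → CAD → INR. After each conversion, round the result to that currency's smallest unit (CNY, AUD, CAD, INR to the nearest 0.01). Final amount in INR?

INR 550,610.29

JPY 740,000 ÷ 16.86 = CNY 43,890.87
CNY 43,890.87 × 0.2078 = AUD 9,120.52
AUD 9,120.52 × 1.002 = CAD 9,138.76
CAD 9,138.76 × 60.25 = INR 550,610.29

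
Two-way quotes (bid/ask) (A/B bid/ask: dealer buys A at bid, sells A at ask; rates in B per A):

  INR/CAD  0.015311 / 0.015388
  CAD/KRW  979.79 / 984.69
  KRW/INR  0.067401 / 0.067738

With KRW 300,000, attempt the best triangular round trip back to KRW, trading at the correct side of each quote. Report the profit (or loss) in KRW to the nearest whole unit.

Best loop KRW → INR → CAD → KRW:
KRW 300,000 × 0.067401 (sell KRW at bid) = INR 20,220.30
INR 20,220.30 × 0.015311 (sell INR at bid) = CAD 309.59
CAD 309.59 × 979.79 (sell CAD at bid) = KRW 303,336

Net profit: KRW 3,336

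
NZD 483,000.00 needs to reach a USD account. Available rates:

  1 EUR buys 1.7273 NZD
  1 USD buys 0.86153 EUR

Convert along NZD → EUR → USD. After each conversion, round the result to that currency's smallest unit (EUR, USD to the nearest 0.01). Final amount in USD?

USD 324,570.43

NZD 483,000.00 ÷ 1.7273 = EUR 279,627.16
EUR 279,627.16 ÷ 0.86153 = USD 324,570.43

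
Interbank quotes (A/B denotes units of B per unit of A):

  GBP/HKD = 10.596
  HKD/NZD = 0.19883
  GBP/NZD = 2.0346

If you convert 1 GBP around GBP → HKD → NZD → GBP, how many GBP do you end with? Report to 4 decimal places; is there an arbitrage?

Around GBP → HKD → NZD → GBP: 1 × 10.596 × 0.19883 ÷ 2.0346 = 1.035487
Product > 1; profitable direction is GBP → HKD → NZD → GBP.

1.0355 (arbitrage exists)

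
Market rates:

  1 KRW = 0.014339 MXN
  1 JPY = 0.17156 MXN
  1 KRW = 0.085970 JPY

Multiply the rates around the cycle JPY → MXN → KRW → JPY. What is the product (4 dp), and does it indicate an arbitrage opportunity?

1.0286 (arbitrage exists)

Around JPY → MXN → KRW → JPY: 1 × 0.17156 ÷ 0.014339 × 0.085970 = 1.028594
Product > 1; profitable direction is JPY → MXN → KRW → JPY.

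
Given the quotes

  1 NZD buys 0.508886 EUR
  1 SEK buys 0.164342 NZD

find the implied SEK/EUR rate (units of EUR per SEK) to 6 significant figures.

SEK/EUR = 0.0836313

1 SEK × 0.164342 = 0.164342 NZD
0.164342 NZD × 0.508886 = 0.0836313 EUR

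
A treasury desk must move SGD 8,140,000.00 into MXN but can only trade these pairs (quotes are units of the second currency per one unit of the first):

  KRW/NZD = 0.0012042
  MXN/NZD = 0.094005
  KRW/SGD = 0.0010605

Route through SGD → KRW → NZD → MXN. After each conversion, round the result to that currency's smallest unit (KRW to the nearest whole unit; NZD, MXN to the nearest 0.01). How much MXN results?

MXN 98,324,421.79

SGD 8,140,000.00 ÷ 0.0010605 = KRW 7,675,624,705
KRW 7,675,624,705 × 0.0012042 = NZD 9,242,987.27
NZD 9,242,987.27 ÷ 0.094005 = MXN 98,324,421.79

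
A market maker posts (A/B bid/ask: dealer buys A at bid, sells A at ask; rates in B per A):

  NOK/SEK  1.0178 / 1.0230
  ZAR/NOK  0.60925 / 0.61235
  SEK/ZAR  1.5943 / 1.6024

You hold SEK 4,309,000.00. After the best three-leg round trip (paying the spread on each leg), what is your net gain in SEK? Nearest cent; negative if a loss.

Best loop SEK → NOK → ZAR → SEK:
SEK 4,309,000.00 ÷ 1.0230 (buy NOK at ask) = NOK 4,212,121.21
NOK 4,212,121.21 ÷ 0.61235 (buy ZAR at ask) = ZAR 6,878,617.15
ZAR 6,878,617.15 ÷ 1.6024 (buy SEK at ask) = SEK 4,292,696.67

Net result: SEK -16,303.33 (no profitable arbitrage after spreads)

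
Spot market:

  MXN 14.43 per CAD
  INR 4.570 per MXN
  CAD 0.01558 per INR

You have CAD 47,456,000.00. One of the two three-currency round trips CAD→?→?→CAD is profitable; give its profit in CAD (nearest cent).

Profit: CAD 1,301,464.57

Profitable loop is CAD → MXN → INR → CAD:
CAD 47,456,000.00 × 14.43 = MXN 684,790,080.00
MXN 684,790,080.00 × 4.570 = INR 3,129,490,665.60
INR 3,129,490,665.60 × 0.01558 = CAD 48,757,464.57
Profit = CAD 48,757,464.57 − CAD 47,456,000.00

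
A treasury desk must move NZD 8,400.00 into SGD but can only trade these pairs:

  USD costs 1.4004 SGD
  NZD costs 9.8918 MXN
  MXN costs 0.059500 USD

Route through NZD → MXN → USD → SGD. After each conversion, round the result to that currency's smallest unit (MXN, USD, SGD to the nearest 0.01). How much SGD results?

NZD 8,400.00 × 9.8918 = MXN 83,091.12
MXN 83,091.12 × 0.059500 = USD 4,943.92
USD 4,943.92 × 1.4004 = SGD 6,923.47

SGD 6,923.47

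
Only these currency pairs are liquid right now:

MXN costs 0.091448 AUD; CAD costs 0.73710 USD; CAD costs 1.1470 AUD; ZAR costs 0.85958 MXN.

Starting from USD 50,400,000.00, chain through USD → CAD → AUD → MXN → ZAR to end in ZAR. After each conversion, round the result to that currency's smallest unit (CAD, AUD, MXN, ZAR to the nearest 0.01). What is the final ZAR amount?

ZAR 997,716,212.27

USD 50,400,000.00 ÷ 0.73710 = CAD 68,376,068.38
CAD 68,376,068.38 × 1.1470 = AUD 78,427,350.43
AUD 78,427,350.43 ÷ 0.091448 = MXN 857,616,901.74
MXN 857,616,901.74 ÷ 0.85958 = ZAR 997,716,212.27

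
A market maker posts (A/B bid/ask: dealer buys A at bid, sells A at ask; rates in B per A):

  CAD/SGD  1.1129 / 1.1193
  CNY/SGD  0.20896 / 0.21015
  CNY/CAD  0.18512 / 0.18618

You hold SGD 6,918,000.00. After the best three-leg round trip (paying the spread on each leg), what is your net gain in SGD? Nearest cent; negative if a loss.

Net profit: SGD 18,880.09

Best loop SGD → CAD → CNY → SGD:
SGD 6,918,000.00 ÷ 1.1193 (buy CAD at ask) = CAD 6,180,648.62
CAD 6,180,648.62 ÷ 0.18618 (buy CNY at ask) = CNY 33,197,167.36
CNY 33,197,167.36 × 0.20896 (sell CNY at bid) = SGD 6,936,880.09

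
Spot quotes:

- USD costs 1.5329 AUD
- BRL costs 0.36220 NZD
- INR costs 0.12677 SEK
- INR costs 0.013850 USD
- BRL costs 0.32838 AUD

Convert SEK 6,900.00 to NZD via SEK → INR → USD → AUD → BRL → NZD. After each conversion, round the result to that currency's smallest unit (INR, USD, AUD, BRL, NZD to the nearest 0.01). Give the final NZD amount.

NZD 1,274.59

SEK 6,900.00 ÷ 0.12677 = INR 54,429.28
INR 54,429.28 × 0.013850 = USD 753.85
USD 753.85 × 1.5329 = AUD 1,155.58
AUD 1,155.58 ÷ 0.32838 = BRL 3,519.03
BRL 3,519.03 × 0.36220 = NZD 1,274.59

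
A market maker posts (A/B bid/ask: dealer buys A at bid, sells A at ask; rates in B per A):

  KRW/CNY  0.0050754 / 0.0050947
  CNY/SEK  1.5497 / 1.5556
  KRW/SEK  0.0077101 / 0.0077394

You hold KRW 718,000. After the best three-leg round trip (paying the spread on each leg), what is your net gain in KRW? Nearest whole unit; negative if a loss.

Best loop KRW → CNY → SEK → KRW:
KRW 718,000 × 0.0050754 (sell KRW at bid) = CNY 3,644.14
CNY 3,644.14 × 1.5497 (sell CNY at bid) = SEK 5,647.32
SEK 5,647.32 ÷ 0.0077394 (buy KRW at ask) = KRW 729,684

Net profit: KRW 11,684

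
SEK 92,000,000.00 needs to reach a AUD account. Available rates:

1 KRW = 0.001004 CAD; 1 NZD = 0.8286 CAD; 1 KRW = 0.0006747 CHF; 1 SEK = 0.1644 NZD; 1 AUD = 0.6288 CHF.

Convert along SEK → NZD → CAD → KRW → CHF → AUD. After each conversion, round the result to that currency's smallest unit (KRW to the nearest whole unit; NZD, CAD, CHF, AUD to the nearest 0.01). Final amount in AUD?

SEK 92,000,000.00 × 0.1644 = NZD 15,124,800.00
NZD 15,124,800.00 × 0.8286 = CAD 12,532,409.28
CAD 12,532,409.28 ÷ 0.001004 = KRW 12,482,479,363
KRW 12,482,479,363 × 0.0006747 = CHF 8,421,928.83
CHF 8,421,928.83 ÷ 0.6288 = AUD 13,393,652.72

AUD 13,393,652.72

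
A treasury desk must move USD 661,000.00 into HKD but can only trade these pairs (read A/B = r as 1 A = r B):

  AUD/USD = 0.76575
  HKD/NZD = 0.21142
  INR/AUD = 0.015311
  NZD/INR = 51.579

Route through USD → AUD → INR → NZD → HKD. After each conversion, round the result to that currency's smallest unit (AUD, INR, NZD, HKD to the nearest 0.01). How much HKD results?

HKD 5,170,016.32

USD 661,000.00 ÷ 0.76575 = AUD 863,206.01
AUD 863,206.01 ÷ 0.015311 = INR 56,378,160.15
INR 56,378,160.15 ÷ 51.579 = NZD 1,093,044.85
NZD 1,093,044.85 ÷ 0.21142 = HKD 5,170,016.32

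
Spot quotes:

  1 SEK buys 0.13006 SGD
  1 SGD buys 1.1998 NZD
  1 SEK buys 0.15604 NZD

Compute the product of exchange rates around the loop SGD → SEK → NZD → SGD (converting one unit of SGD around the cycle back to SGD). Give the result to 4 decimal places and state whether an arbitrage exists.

Around SGD → SEK → NZD → SGD: 1 ÷ 0.13006 × 0.15604 ÷ 1.1998 = 0.999962
Product ≈ 1 (deviation 0.004%, within rounding noise).

1.0000 (no arbitrage)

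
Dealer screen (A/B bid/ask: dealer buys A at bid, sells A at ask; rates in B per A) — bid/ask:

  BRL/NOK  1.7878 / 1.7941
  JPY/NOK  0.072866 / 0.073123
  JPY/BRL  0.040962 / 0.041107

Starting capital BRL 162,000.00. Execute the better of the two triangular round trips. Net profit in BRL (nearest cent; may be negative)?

Best loop BRL → NOK → JPY → BRL:
BRL 162,000.00 × 1.7878 (sell BRL at bid) = NOK 289,623.60
NOK 289,623.60 ÷ 0.073123 (buy JPY at ask) = JPY 3,960,773
JPY 3,960,773 × 0.040962 (sell JPY at bid) = BRL 162,241.18

Net profit: BRL 241.18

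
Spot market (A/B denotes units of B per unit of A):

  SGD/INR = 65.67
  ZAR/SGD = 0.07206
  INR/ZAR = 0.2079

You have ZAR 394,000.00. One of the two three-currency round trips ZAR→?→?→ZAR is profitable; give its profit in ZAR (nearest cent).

Profit: ZAR 6,479.66

Profitable loop is ZAR → INR → SGD → ZAR:
ZAR 394,000.00 ÷ 0.2079 = INR 1,895,141.90
INR 1,895,141.90 ÷ 65.67 = SGD 28,858.56
SGD 28,858.56 ÷ 0.07206 = ZAR 400,479.66
Profit = ZAR 400,479.66 − ZAR 394,000.00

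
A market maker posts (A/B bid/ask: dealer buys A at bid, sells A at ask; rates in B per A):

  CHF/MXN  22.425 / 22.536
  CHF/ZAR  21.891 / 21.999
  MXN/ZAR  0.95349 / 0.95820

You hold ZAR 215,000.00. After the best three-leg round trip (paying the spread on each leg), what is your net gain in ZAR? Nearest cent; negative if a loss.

Net profit: ZAR 2,957.12

Best loop ZAR → MXN → CHF → ZAR:
ZAR 215,000.00 ÷ 0.95820 (buy MXN at ask) = MXN 224,379.04
MXN 224,379.04 ÷ 22.536 (buy CHF at ask) = CHF 9,956.47
CHF 9,956.47 × 21.891 (sell CHF at bid) = ZAR 217,957.12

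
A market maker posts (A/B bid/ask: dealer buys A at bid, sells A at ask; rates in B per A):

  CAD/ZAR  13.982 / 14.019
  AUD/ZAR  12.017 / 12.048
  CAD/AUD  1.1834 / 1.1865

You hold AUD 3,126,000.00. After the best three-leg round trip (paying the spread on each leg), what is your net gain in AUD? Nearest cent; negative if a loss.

Best loop AUD → ZAR → CAD → AUD:
AUD 3,126,000.00 × 12.017 (sell AUD at bid) = ZAR 37,565,142.00
ZAR 37,565,142.00 ÷ 14.019 (buy CAD at ask) = CAD 2,679,587.85
CAD 2,679,587.85 × 1.1834 (sell CAD at bid) = AUD 3,171,024.26

Net profit: AUD 45,024.26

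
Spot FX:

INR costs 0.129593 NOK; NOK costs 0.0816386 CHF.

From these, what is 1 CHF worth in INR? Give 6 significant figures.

CHF/INR = 94.5198

1 CHF ÷ 0.0816386 = 12.2491 NOK
12.2491 NOK ÷ 0.129593 = 94.5198 INR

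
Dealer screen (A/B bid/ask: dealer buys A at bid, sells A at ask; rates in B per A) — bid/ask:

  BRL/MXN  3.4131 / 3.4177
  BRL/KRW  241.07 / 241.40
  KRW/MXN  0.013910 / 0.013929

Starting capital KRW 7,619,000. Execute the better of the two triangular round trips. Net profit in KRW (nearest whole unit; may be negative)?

Net profit: KRW 114,744

Best loop KRW → BRL → MXN → KRW:
KRW 7,619,000 ÷ 241.40 (buy BRL at ask) = BRL 31,561.72
BRL 31,561.72 × 3.4131 (sell BRL at bid) = MXN 107,723.32
MXN 107,723.32 ÷ 0.013929 (buy KRW at ask) = KRW 7,733,744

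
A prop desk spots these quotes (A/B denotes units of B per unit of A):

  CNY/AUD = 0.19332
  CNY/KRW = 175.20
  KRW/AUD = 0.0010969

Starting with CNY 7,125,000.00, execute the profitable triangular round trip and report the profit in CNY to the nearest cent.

Profitable loop is CNY → AUD → KRW → CNY:
CNY 7,125,000.00 × 0.19332 = AUD 1,377,405.00
AUD 1,377,405.00 ÷ 0.0010969 = KRW 1,255,725,226
KRW 1,255,725,226 ÷ 175.20 = CNY 7,167,381.42
Profit = CNY 7,167,381.42 − CNY 7,125,000.00

Profit: CNY 42,381.42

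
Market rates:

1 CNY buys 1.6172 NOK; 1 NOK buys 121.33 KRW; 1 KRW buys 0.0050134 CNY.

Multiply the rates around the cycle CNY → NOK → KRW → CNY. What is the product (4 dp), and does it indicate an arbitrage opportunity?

0.9837 (arbitrage exists)

Around CNY → NOK → KRW → CNY: 1 × 1.6172 × 121.33 × 0.0050134 = 0.983704
Product < 1; profitable direction is CNY → KRW → NOK → CNY.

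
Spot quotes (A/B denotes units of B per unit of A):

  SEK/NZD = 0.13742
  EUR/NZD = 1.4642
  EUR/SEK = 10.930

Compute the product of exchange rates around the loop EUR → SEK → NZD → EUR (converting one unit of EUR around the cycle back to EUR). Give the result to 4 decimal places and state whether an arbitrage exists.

Around EUR → SEK → NZD → EUR: 1 × 10.930 × 0.13742 ÷ 1.4642 = 1.025817
Product > 1; profitable direction is EUR → SEK → NZD → EUR.

1.0258 (arbitrage exists)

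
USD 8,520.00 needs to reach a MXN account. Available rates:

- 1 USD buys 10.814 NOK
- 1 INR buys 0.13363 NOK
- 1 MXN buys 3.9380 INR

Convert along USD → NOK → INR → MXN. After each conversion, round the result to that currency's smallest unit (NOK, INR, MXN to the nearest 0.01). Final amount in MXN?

MXN 175,083.93

USD 8,520.00 × 10.814 = NOK 92,135.28
NOK 92,135.28 ÷ 0.13363 = INR 689,480.51
INR 689,480.51 ÷ 3.9380 = MXN 175,083.93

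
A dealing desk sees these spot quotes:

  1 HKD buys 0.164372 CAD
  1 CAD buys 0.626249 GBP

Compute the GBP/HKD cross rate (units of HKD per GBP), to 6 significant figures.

GBP/HKD = 9.71460

1 GBP ÷ 0.626249 = 1.59681 CAD
1.59681 CAD ÷ 0.164372 = 9.7146 HKD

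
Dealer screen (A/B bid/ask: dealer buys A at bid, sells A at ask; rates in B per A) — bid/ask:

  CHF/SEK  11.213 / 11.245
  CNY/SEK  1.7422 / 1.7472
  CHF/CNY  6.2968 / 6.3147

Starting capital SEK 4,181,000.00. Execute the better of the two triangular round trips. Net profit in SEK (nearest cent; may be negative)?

Best loop SEK → CNY → CHF → SEK:
SEK 4,181,000.00 ÷ 1.7472 (buy CNY at ask) = CNY 2,392,971.61
CNY 2,392,971.61 ÷ 6.3147 (buy CHF at ask) = CHF 378,952.54
CHF 378,952.54 × 11.213 (sell CHF at bid) = SEK 4,249,194.84

Net profit: SEK 68,194.84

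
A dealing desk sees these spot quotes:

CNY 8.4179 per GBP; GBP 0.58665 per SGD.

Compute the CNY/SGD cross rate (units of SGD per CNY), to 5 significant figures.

1 CNY ÷ 8.4179 = 0.118794 GBP
0.118794 GBP ÷ 0.58665 = 0.202496 SGD

CNY/SGD = 0.20250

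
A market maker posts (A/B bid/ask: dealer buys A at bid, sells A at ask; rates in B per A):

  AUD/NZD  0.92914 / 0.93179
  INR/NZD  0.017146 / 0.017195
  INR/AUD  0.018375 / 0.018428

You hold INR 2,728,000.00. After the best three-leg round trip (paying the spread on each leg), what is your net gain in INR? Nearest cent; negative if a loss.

Net result: INR -3,975.96 (no profitable arbitrage after spreads)

Best loop INR → NZD → AUD → INR:
INR 2,728,000.00 × 0.017146 (sell INR at bid) = NZD 46,774.29
NZD 46,774.29 ÷ 0.93179 (buy AUD at ask) = AUD 50,198.32
AUD 50,198.32 ÷ 0.018428 (buy INR at ask) = INR 2,724,024.04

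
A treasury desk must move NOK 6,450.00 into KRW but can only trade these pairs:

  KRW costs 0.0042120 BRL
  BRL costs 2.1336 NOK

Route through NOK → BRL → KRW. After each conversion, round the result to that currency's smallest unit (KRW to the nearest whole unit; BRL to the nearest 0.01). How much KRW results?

KRW 717,726

NOK 6,450.00 ÷ 2.1336 = BRL 3,023.06
BRL 3,023.06 ÷ 0.0042120 = KRW 717,726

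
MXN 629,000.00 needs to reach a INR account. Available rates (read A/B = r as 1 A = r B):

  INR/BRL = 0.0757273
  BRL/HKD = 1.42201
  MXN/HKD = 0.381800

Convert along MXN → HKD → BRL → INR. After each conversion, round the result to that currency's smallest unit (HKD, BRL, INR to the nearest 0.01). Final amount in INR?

MXN 629,000.00 × 0.381800 = HKD 240,152.20
HKD 240,152.20 ÷ 1.42201 = BRL 168,882.22
BRL 168,882.22 ÷ 0.0757273 = INR 2,230,136.56

INR 2,230,136.56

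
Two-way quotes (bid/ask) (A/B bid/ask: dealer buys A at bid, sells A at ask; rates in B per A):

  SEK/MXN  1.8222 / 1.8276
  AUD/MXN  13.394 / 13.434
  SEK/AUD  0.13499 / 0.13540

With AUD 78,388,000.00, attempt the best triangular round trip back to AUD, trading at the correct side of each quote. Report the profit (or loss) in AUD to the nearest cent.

Net profit: AUD 139,472.24

Best loop AUD → SEK → MXN → AUD:
AUD 78,388,000.00 ÷ 0.13540 (buy SEK at ask) = SEK 578,936,484.49
SEK 578,936,484.49 × 1.8222 (sell SEK at bid) = MXN 1,054,938,062.04
MXN 1,054,938,062.04 ÷ 13.434 (buy AUD at ask) = AUD 78,527,472.24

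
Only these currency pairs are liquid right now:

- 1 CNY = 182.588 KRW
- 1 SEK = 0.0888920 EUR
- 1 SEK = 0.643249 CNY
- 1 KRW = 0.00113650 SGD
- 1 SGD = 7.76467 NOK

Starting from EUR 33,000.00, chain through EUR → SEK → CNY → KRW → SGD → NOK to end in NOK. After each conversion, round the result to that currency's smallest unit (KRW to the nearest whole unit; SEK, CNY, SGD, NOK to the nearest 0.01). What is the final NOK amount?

NOK 384,764.56

EUR 33,000.00 ÷ 0.0888920 = SEK 371,237.01
SEK 371,237.01 × 0.643249 = CNY 238,797.84
CNY 238,797.84 × 182.588 = KRW 43,601,620
KRW 43,601,620 × 0.00113650 = SGD 49,553.24
SGD 49,553.24 × 7.76467 = NOK 384,764.56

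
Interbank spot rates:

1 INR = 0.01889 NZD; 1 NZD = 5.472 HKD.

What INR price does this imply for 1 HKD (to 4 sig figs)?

HKD/INR = 9.674

1 HKD ÷ 5.472 = 0.182749 NZD
0.182749 NZD ÷ 0.01889 = 9.67435 INR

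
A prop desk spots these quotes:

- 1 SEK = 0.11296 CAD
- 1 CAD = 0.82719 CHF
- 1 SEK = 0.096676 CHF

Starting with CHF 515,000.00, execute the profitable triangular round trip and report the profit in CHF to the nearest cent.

Profit: CHF 17,838.92

Profitable loop is CHF → CAD → SEK → CHF:
CHF 515,000.00 ÷ 0.82719 = CAD 622,589.73
CAD 622,589.73 ÷ 0.11296 = SEK 5,511,594.65
SEK 5,511,594.65 × 0.096676 = CHF 532,838.92
Profit = CHF 532,838.92 − CHF 515,000.00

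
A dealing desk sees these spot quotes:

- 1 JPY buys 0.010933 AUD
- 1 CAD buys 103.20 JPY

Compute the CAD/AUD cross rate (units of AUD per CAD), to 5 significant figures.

CAD/AUD = 1.1283

1 CAD × 103.20 = 103.2 JPY
103.2 JPY × 0.010933 = 1.12829 AUD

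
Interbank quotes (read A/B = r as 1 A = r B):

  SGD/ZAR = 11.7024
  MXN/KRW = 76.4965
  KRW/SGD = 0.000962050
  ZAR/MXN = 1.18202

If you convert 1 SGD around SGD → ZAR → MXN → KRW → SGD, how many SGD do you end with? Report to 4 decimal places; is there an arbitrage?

Around SGD → ZAR → MXN → KRW → SGD: 1 × 11.7024 × 1.18202 × 76.4965 × 0.000962050 = 1.017979
Product > 1; profitable direction is SGD → ZAR → MXN → KRW → SGD.

1.0180 (arbitrage exists)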